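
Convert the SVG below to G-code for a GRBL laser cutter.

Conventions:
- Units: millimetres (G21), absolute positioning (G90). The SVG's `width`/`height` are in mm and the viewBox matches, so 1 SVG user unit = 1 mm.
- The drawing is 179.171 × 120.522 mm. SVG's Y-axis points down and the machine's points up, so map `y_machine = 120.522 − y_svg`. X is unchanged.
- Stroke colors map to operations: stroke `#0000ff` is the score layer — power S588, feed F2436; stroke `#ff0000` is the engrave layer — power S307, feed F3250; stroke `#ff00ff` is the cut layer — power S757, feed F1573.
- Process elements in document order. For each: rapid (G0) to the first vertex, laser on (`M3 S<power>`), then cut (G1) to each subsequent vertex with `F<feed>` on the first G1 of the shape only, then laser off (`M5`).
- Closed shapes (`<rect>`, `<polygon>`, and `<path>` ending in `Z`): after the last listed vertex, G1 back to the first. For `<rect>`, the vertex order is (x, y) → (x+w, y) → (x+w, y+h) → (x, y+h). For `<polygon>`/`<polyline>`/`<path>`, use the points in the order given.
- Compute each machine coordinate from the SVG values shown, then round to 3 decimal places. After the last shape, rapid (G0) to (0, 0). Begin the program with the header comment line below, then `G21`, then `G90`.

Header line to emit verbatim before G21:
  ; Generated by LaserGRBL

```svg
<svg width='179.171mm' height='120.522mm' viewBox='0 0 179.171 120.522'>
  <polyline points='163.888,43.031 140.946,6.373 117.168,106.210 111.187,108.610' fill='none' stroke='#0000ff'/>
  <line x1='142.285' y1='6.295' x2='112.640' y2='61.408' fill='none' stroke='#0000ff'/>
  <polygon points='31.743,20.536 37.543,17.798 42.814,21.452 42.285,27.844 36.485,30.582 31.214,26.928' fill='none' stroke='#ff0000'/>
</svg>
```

viewBox `0 0 179.171 120.522` with mm width/height → 1 unit = 1 mm. Flip: y_m = 120.522 − y_svg.

**Shape 1** — `<polyline>` open polyline, stroke `#0000ff` → score (S588, F2436). Machine vertices: (163.888,77.491) → (140.946,114.149) → (117.168,14.312) → (111.187,11.912). Open path.

**Shape 2** — `<line>` line segment, stroke `#0000ff` → score (S588, F2436). Machine vertices: (142.285,114.227) → (112.640,59.114). Open path.

**Shape 3** — `<polygon>` regular polygon, stroke `#ff0000` → engrave (S307, F3250). Machine vertices: (31.743,99.986) → (37.543,102.724) → (42.814,99.070) → (42.285,92.678) → (36.485,89.940) → (31.214,93.594) → (31.743,99.986). Closed: final G1 returns to the first vertex.

; Generated by LaserGRBL
G21
G90
G0 X163.888 Y77.491
M3 S588
G1 X140.946 Y114.149 F2436
G1 X117.168 Y14.312
G1 X111.187 Y11.912
M5
G0 X142.285 Y114.227
M3 S588
G1 X112.640 Y59.114 F2436
M5
G0 X31.743 Y99.986
M3 S307
G1 X37.543 Y102.724 F3250
G1 X42.814 Y99.070
G1 X42.285 Y92.678
G1 X36.485 Y89.940
G1 X31.214 Y93.594
G1 X31.743 Y99.986
M5
G0 X0.000 Y0.000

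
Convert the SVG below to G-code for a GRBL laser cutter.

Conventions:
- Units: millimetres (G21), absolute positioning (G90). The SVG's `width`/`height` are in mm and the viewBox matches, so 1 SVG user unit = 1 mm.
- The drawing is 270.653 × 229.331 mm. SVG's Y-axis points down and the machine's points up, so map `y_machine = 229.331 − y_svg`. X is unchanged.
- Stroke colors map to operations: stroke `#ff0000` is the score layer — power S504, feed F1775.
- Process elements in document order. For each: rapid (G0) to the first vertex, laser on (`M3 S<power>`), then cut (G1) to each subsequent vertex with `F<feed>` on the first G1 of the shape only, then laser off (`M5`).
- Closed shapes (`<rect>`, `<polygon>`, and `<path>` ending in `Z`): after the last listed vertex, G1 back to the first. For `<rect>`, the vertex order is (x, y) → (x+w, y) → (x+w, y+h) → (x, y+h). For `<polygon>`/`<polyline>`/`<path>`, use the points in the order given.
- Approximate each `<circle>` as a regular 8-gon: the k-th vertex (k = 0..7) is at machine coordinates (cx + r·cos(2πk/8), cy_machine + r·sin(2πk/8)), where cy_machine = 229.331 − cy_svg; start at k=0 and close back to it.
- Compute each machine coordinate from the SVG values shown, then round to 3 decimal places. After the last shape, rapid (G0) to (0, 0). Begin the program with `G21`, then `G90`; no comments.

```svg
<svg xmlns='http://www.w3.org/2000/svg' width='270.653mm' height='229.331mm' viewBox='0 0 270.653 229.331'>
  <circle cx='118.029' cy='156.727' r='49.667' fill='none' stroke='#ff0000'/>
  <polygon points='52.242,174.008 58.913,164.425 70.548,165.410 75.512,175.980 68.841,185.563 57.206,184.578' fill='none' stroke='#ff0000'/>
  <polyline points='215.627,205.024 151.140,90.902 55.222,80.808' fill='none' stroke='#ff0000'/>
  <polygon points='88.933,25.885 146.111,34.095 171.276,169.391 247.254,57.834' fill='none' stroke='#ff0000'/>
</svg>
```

1 u = 1 mm; y_m = 229.331 − y.

[1] `<circle>` circle, #ff0000→score S504 F1775: (167.696,72.604) → (153.149,107.724) → (118.029,122.271) → (82.909,107.724) → (68.362,72.604) → (82.909,37.484) → (118.029,22.937) → (153.149,37.484) → (167.696,72.604) (closed)

[2] `<polygon>` regular polygon, #ff0000→score S504 F1775: (52.242,55.323) → (58.913,64.906) → (70.548,63.921) → (75.512,53.351) → (68.841,43.768) → (57.206,44.753) → (52.242,55.323) (closed)

[3] `<polyline>` open polyline, #ff0000→score S504 F1775: (215.627,24.307) → (151.140,138.429) → (55.222,148.523)

[4] `<polygon>` closed polygon, #ff0000→score S504 F1775: (88.933,203.446) → (146.111,195.236) → (171.276,59.940) → (247.254,171.497) → (88.933,203.446) (closed)

G21
G90
G0 X167.696 Y72.604
M3 S504
G1 X153.149 Y107.724 F1775
G1 X118.029 Y122.271
G1 X82.909 Y107.724
G1 X68.362 Y72.604
G1 X82.909 Y37.484
G1 X118.029 Y22.937
G1 X153.149 Y37.484
G1 X167.696 Y72.604
M5
G0 X52.242 Y55.323
M3 S504
G1 X58.913 Y64.906 F1775
G1 X70.548 Y63.921
G1 X75.512 Y53.351
G1 X68.841 Y43.768
G1 X57.206 Y44.753
G1 X52.242 Y55.323
M5
G0 X215.627 Y24.307
M3 S504
G1 X151.140 Y138.429 F1775
G1 X55.222 Y148.523
M5
G0 X88.933 Y203.446
M3 S504
G1 X146.111 Y195.236 F1775
G1 X171.276 Y59.940
G1 X247.254 Y171.497
G1 X88.933 Y203.446
M5
G0 X0.000 Y0.000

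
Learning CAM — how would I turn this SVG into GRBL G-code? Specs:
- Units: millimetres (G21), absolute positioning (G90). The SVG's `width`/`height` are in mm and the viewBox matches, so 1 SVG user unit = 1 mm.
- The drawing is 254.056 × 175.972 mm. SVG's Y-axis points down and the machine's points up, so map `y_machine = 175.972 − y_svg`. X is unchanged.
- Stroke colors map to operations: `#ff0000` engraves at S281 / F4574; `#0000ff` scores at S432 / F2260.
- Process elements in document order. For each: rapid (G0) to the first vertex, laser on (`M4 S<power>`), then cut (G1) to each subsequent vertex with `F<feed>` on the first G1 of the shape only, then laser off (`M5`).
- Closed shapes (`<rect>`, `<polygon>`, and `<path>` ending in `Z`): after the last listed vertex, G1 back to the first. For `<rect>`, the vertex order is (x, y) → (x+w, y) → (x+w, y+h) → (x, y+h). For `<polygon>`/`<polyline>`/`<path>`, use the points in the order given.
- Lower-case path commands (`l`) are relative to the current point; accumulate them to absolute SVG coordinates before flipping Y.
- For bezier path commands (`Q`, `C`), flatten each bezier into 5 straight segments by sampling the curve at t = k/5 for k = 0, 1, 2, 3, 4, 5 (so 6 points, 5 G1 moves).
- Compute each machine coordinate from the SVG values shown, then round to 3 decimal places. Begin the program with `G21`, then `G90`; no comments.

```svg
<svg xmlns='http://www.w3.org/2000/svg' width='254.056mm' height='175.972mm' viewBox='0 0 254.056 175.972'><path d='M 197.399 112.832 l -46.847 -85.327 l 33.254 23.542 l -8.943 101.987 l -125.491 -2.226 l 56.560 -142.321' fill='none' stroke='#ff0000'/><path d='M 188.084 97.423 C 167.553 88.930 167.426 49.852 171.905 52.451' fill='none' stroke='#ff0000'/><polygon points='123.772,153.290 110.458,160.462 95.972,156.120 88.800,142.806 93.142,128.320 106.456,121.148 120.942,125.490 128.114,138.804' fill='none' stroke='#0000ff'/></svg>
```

Since the viewBox matches the mm dimensions, user units are millimetres directly. The only transform is the Y-flip y_m = 175.972 − y_svg.

Shape 1 is a open polyline drawn with `<path>`. Its stroke #ff0000 means engrave at S281, F4574. After flipping Y the toolpath is (197.399,63.140) → (150.552,148.467) → (183.806,124.925) → (174.863,22.938) → (49.372,25.164) → (105.932,167.485).

Shape 2 is a cubic bezier drawn with `<path>`. Its stroke #ff0000 means engrave at S281, F4574. After flipping Y the toolpath is (188.084,78.549) → (178.087,86.737) → (172.230,98.797) → (169.752,111.260) → (169.897,120.657) → (171.905,123.521).

Shape 3 is a regular polygon drawn with `<polygon>`. Its stroke #0000ff means score at S432, F2260. After flipping Y the toolpath is (123.772,22.682) → (110.458,15.510) → (95.972,19.852) → (88.800,33.166) → (93.142,47.652) → (106.456,54.824) → (120.942,50.482) → (128.114,37.168) → (123.772,22.682), returning to the start.

G21
G90
G0 X197.399 Y63.140
M4 S281
G1 X150.552 Y148.467 F4574
G1 X183.806 Y124.925
G1 X174.863 Y22.938
G1 X49.372 Y25.164
G1 X105.932 Y167.485
M5
G0 X188.084 Y78.549
M4 S281
G1 X178.087 Y86.737 F4574
G1 X172.230 Y98.797
G1 X169.752 Y111.260
G1 X169.897 Y120.657
G1 X171.905 Y123.521
M5
G0 X123.772 Y22.682
M4 S432
G1 X110.458 Y15.510 F2260
G1 X95.972 Y19.852
G1 X88.800 Y33.166
G1 X93.142 Y47.652
G1 X106.456 Y54.824
G1 X120.942 Y50.482
G1 X128.114 Y37.168
G1 X123.772 Y22.682
M5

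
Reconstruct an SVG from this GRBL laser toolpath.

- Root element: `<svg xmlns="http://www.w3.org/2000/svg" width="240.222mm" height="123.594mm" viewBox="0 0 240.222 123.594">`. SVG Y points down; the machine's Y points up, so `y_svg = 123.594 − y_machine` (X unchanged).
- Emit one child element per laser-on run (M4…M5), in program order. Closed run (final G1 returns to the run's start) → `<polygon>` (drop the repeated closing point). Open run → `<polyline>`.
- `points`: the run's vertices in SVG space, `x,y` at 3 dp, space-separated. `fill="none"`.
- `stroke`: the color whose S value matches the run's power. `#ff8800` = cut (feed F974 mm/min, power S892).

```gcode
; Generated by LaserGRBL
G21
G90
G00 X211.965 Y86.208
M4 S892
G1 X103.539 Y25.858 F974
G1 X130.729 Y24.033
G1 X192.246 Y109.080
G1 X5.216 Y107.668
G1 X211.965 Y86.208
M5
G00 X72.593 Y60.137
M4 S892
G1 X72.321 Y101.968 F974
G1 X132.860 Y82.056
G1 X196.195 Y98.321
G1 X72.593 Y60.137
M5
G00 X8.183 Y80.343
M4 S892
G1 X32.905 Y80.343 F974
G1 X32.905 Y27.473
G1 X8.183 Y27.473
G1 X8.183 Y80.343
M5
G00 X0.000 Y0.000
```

y_svg = 123.594 − y_m. Every run uses S892, so all elements get stroke `#ff8800` (cut).

[1] closed run; points: 211.965,37.386 103.539,97.736 130.729,99.561 192.246,14.514 5.216,15.926

[2] closed run; points: 72.593,63.457 72.321,21.626 132.860,41.538 196.195,25.273

[3] closed run; points: 8.183,43.251 32.905,43.251 32.905,96.121 8.183,96.121

<svg xmlns="http://www.w3.org/2000/svg" width="240.222mm" height="123.594mm" viewBox="0 0 240.222 123.594">
  <polygon points="211.965,37.386 103.539,97.736 130.729,99.561 192.246,14.514 5.216,15.926" fill="none" stroke="#ff8800"/>
  <polygon points="72.593,63.457 72.321,21.626 132.860,41.538 196.195,25.273" fill="none" stroke="#ff8800"/>
  <polygon points="8.183,43.251 32.905,43.251 32.905,96.121 8.183,96.121" fill="none" stroke="#ff8800"/>
</svg>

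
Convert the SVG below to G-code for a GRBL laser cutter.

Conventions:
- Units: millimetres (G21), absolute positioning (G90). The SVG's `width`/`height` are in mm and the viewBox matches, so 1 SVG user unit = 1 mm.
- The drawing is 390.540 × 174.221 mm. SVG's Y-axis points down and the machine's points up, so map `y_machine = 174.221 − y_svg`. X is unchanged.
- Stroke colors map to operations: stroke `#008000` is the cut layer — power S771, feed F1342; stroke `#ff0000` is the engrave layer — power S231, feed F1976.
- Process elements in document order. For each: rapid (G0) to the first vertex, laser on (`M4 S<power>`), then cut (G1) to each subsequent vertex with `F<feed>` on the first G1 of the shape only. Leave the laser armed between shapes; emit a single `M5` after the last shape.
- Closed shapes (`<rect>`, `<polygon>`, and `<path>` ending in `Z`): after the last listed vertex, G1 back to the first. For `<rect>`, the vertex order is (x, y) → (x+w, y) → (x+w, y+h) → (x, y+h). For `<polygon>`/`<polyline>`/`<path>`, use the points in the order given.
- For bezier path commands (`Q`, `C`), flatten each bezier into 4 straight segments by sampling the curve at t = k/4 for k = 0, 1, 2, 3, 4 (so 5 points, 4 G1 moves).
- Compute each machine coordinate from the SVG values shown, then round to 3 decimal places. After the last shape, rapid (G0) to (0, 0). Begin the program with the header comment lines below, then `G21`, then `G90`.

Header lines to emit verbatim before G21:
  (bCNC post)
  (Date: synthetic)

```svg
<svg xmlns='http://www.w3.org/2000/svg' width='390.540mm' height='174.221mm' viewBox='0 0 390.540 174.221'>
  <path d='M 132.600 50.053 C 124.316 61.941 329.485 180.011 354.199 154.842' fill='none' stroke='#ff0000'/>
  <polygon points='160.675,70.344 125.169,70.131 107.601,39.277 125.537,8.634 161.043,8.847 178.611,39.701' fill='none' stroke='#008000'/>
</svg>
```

(bCNC post)
(Date: synthetic)
G21
G90
G0 X132.600 Y124.168
M4 S231
G1 X160.255 Y99.240 F1976
G1 X231.025 Y57.877
G1 X307.983 Y23.462
G1 X354.199 Y19.379
G0 X160.675 Y103.877
M4 S771
G1 X125.169 Y104.090 F1342
G1 X107.601 Y134.944
G1 X125.537 Y165.587
G1 X161.043 Y165.374
G1 X178.611 Y134.520
G1 X160.675 Y103.877
M5
G0 X0.000 Y0.000

viewBox `0 0 390.540 174.221` with mm width/height → 1 unit = 1 mm. Flip: y_m = 174.221 − y_svg.

**Shape 1** — `<path>` cubic bezier, stroke `#ff0000` → engrave (S231, F1976). Control points (SVG): P0=(132.600,50.053), P1=(124.316,61.941), P2=(329.485,180.011), P3=(354.199,154.842); sampled at t=k/4. Machine vertices: (132.600,124.168) → (160.255,99.240) → (231.025,57.877) → (307.983,23.462) → (354.199,19.379). Open path.

**Shape 2** — `<polygon>` regular polygon, stroke `#008000` → cut (S771, F1342). Machine vertices: (160.675,103.877) → (125.169,104.090) → (107.601,134.944) → (125.537,165.587) → (161.043,165.374) → (178.611,134.520) → (160.675,103.877). Closed: final G1 returns to the first vertex.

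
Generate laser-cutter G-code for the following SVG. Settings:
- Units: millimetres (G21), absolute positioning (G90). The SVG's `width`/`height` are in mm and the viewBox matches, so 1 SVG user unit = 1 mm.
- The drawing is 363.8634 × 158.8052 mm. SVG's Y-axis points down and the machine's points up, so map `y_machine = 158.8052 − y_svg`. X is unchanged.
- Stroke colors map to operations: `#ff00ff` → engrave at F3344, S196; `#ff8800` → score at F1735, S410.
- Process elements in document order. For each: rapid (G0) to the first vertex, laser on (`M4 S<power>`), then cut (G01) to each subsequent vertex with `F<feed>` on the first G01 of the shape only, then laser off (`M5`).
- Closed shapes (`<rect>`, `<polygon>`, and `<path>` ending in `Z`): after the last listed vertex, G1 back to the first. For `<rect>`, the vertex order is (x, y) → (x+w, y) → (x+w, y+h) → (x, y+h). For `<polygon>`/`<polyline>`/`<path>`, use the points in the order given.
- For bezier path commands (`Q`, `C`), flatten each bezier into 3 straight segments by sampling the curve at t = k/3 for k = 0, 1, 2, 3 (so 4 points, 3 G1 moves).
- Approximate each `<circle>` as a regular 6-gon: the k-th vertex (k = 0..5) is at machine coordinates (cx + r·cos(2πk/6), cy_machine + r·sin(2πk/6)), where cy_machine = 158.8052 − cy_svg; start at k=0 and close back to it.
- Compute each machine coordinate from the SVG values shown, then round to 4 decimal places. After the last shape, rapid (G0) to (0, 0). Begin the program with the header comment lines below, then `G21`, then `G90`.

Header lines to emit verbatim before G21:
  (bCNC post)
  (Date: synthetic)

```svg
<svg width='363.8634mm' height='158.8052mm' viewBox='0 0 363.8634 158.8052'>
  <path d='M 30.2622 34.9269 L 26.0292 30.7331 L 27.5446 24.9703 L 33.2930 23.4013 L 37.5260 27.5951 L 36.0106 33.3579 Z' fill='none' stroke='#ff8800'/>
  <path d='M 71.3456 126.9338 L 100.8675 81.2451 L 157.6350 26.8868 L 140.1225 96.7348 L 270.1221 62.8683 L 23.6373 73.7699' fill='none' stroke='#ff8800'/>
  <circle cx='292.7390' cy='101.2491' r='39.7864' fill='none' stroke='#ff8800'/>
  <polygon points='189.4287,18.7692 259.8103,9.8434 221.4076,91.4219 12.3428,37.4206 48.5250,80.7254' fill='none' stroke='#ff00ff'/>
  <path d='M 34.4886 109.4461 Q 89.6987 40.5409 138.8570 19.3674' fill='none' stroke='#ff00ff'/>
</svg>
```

viewBox `0 0 363.8634 158.8052` with mm width/height → 1 unit = 1 mm. Flip: y_m = 158.8052 − y_svg.

**Shape 1** — `<path>` regular polygon, stroke `#ff8800` → score (S410, F1735). Machine vertices: (30.2622,123.8783) → (26.0292,128.0721) → (27.5446,133.8349) → (33.2930,135.4039) → (37.5260,131.2101) → (36.0106,125.4473) → (30.2622,123.8783). Closed: final G1 returns to the first vertex.

**Shape 2** — `<path>` open polyline, stroke `#ff8800` → score (S410, F1735). Machine vertices: (71.3456,31.8714) → (100.8675,77.5601) → (157.6350,131.9184) → (140.1225,62.0704) → (270.1221,95.9369) → (23.6373,85.0353). Open path.

**Shape 3** — `<circle>` circle, stroke `#ff8800` → score (S410, F1735). Machine vertices: (332.5254,57.5561) → (312.6322,92.0121) → (272.8458,92.0121) → (252.9526,57.5561) → (272.8458,23.1001) → (312.6322,23.1001) → (332.5254,57.5561). Closed: final G1 returns to the first vertex.

**Shape 4** — `<polygon>` closed polygon, stroke `#ff00ff` → engrave (S196, F3344). Machine vertices: (189.4287,140.0360) → (259.8103,148.9618) → (221.4076,67.3833) → (12.3428,121.3846) → (48.5250,78.0798) → (189.4287,140.0360). Closed: final G1 returns to the first vertex.

**Shape 5** — `<path>` quadratic bezier, stroke `#ff00ff` → engrave (S196, F3344). Control points (SVG): P0=(34.4886,109.4461), P1=(89.6987,40.5409), P2=(138.8570,19.3674); sampled at t=k/3. Machine vertices: (34.4886,49.3591) → (70.6229,89.9924) → (105.4124,120.0186) → (138.8570,139.4378). Open path.

(bCNC post)
(Date: synthetic)
G21
G90
G0 X30.2622 Y123.8783
M4 S410
G01 X26.0292 Y128.0721 F1735
G01 X27.5446 Y133.8349
G01 X33.2930 Y135.4039
G01 X37.5260 Y131.2101
G01 X36.0106 Y125.4473
G01 X30.2622 Y123.8783
M5
G0 X71.3456 Y31.8714
M4 S410
G01 X100.8675 Y77.5601 F1735
G01 X157.6350 Y131.9184
G01 X140.1225 Y62.0704
G01 X270.1221 Y95.9369
G01 X23.6373 Y85.0353
M5
G0 X332.5254 Y57.5561
M4 S410
G01 X312.6322 Y92.0121 F1735
G01 X272.8458 Y92.0121
G01 X252.9526 Y57.5561
G01 X272.8458 Y23.1001
G01 X312.6322 Y23.1001
G01 X332.5254 Y57.5561
M5
G0 X189.4287 Y140.0360
M4 S196
G01 X259.8103 Y148.9618 F3344
G01 X221.4076 Y67.3833
G01 X12.3428 Y121.3846
G01 X48.5250 Y78.0798
G01 X189.4287 Y140.0360
M5
G0 X34.4886 Y49.3591
M4 S196
G01 X70.6229 Y89.9924 F3344
G01 X105.4124 Y120.0186
G01 X138.8570 Y139.4378
M5
G0 X0.0000 Y0.0000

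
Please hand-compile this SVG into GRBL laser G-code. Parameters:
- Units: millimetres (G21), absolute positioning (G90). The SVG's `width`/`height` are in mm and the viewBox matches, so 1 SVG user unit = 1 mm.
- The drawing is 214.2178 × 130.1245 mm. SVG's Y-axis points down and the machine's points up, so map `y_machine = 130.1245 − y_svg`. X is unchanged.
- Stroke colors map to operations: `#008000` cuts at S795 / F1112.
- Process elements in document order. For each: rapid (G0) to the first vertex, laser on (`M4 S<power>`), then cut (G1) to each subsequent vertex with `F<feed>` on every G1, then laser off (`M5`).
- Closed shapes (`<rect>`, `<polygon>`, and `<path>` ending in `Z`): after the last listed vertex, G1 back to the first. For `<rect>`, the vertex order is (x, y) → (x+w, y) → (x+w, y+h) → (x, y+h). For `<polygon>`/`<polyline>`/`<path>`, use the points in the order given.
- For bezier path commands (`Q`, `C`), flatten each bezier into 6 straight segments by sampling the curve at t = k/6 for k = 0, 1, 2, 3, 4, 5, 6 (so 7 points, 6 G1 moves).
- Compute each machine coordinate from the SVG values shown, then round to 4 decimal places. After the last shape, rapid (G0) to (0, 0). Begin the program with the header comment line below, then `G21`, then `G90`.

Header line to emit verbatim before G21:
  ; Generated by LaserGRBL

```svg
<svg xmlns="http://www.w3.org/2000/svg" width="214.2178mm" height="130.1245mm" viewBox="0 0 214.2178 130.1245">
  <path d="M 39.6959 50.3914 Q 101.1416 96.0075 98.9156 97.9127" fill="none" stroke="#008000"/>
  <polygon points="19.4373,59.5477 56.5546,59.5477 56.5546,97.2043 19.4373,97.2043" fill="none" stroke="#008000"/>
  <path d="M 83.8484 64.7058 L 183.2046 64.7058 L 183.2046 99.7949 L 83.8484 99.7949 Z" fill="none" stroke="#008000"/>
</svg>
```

; Generated by LaserGRBL
G21
G90
G0 X39.6959 Y79.7331
M4 S795
G1 X58.4091 Y65.7419 F1112
G1 X73.5851 Y54.1791 F1112
G1 X85.2237 Y45.0447 F1112
G1 X93.3250 Y38.3387 F1112
G1 X97.8889 Y34.0611 F1112
G1 X98.9156 Y32.2118 F1112
M5
G0 X19.4373 Y70.5768
M4 S795
G1 X56.5546 Y70.5768 F1112
G1 X56.5546 Y32.9202 F1112
G1 X19.4373 Y32.9202 F1112
G1 X19.4373 Y70.5768 F1112
M5
G0 X83.8484 Y65.4187
M4 S795
G1 X183.2046 Y65.4187 F1112
G1 X183.2046 Y30.3296 F1112
G1 X83.8484 Y30.3296 F1112
G1 X83.8484 Y65.4187 F1112
M5
G0 X0.0000 Y0.0000

Since the viewBox matches the mm dimensions, user units are millimetres directly. The only transform is the Y-flip y_m = 130.1245 − y_svg.

Shape 1 is a quadratic bezier drawn with `<path>`. Its stroke #008000 means cut at S795, F1112. After flipping Y the toolpath is (39.6959,79.7331) → (58.4091,65.7419) → (73.5851,54.1791) → (85.2237,45.0447) → (93.3250,38.3387) → (97.8889,34.0611) → (98.9156,32.2118).

Shape 2 is a rectangle drawn with `<polygon>`. Its stroke #008000 means cut at S795, F1112. After flipping Y the toolpath is (19.4373,70.5768) → (56.5546,70.5768) → (56.5546,32.9202) → (19.4373,32.9202) → (19.4373,70.5768), returning to the start.

Shape 3 is a rectangle drawn with `<path>`. Its stroke #008000 means cut at S795, F1112. After flipping Y the toolpath is (83.8484,65.4187) → (183.2046,65.4187) → (183.2046,30.3296) → (83.8484,30.3296) → (83.8484,65.4187), returning to the start.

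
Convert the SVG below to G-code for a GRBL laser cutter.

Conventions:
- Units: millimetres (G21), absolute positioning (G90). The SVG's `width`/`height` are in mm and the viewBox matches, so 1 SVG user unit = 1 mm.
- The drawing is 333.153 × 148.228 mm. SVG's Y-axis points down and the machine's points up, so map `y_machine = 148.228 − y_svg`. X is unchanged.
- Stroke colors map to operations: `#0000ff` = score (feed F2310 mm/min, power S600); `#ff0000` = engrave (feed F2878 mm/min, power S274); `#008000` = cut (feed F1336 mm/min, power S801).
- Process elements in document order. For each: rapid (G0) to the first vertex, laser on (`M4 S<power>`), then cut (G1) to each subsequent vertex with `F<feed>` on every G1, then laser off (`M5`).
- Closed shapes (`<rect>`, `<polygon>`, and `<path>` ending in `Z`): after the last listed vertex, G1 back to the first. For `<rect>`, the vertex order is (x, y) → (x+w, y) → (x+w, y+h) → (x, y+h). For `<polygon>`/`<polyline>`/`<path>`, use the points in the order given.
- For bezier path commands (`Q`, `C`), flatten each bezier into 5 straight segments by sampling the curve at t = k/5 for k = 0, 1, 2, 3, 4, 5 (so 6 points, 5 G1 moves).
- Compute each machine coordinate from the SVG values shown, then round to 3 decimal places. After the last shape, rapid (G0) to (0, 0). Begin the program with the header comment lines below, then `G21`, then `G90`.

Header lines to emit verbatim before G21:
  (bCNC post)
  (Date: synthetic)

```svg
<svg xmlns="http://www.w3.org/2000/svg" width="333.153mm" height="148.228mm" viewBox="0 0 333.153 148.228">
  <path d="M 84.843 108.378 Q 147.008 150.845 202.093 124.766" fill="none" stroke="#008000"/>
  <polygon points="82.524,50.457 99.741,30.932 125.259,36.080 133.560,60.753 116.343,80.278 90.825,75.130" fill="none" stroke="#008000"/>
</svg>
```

1 u = 1 mm; y_m = 148.228 − y.

[1] `<path>` quadratic bezier, #008000→cut S801 F1336: (84.843,39.850) → (109.426,25.605) → (133.442,16.844) → (156.892,13.566) → (179.776,15.772) → (202.093,23.462)

[2] `<polygon>` regular polygon, #008000→cut S801 F1336: (82.524,97.771) → (99.741,117.296) → (125.259,112.148) → (133.560,87.475) → (116.343,67.950) → (90.825,73.098) → (82.524,97.771) (closed)

(bCNC post)
(Date: synthetic)
G21
G90
G0 X84.843 Y39.850
M4 S801
G1 X109.426 Y25.605 F1336
G1 X133.442 Y16.844 F1336
G1 X156.892 Y13.566 F1336
G1 X179.776 Y15.772 F1336
G1 X202.093 Y23.462 F1336
M5
G0 X82.524 Y97.771
M4 S801
G1 X99.741 Y117.296 F1336
G1 X125.259 Y112.148 F1336
G1 X133.560 Y87.475 F1336
G1 X116.343 Y67.950 F1336
G1 X90.825 Y73.098 F1336
G1 X82.524 Y97.771 F1336
M5
G0 X0.000 Y0.000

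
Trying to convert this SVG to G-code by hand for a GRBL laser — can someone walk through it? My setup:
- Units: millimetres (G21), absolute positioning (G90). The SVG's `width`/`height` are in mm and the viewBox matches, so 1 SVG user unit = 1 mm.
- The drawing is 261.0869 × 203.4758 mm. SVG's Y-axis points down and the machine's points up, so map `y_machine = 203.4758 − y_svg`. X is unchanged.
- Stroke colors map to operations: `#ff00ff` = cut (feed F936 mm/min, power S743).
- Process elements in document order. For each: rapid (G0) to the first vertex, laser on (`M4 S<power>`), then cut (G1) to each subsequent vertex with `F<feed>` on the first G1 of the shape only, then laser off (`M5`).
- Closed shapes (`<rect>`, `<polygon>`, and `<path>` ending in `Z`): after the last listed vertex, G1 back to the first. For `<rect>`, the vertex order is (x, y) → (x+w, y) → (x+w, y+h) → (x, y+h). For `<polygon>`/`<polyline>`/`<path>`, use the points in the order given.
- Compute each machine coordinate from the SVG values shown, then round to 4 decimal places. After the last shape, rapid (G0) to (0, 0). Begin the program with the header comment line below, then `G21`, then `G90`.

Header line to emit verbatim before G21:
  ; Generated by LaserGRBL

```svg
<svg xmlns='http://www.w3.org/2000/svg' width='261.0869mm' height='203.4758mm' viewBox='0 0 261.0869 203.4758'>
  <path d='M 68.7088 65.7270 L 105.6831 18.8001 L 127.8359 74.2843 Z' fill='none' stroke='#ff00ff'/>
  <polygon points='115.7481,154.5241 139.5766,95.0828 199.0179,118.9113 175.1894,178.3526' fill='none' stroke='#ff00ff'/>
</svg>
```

viewBox `0 0 261.0869 203.4758` with mm width/height → 1 unit = 1 mm. Flip: y_m = 203.4758 − y_svg.

**Shape 1** — `<path>` regular polygon, stroke `#ff00ff` → cut (S743, F936). Machine vertices: (68.7088,137.7488) → (105.6831,184.6757) → (127.8359,129.1915) → (68.7088,137.7488). Closed: final G1 returns to the first vertex.

**Shape 2** — `<polygon>` regular polygon, stroke `#ff00ff` → cut (S743, F936). Machine vertices: (115.7481,48.9517) → (139.5766,108.3930) → (199.0179,84.5645) → (175.1894,25.1232) → (115.7481,48.9517). Closed: final G1 returns to the first vertex.

; Generated by LaserGRBL
G21
G90
G0 X68.7088 Y137.7488
M4 S743
G1 X105.6831 Y184.6757 F936
G1 X127.8359 Y129.1915
G1 X68.7088 Y137.7488
M5
G0 X115.7481 Y48.9517
M4 S743
G1 X139.5766 Y108.3930 F936
G1 X199.0179 Y84.5645
G1 X175.1894 Y25.1232
G1 X115.7481 Y48.9517
M5
G0 X0.0000 Y0.0000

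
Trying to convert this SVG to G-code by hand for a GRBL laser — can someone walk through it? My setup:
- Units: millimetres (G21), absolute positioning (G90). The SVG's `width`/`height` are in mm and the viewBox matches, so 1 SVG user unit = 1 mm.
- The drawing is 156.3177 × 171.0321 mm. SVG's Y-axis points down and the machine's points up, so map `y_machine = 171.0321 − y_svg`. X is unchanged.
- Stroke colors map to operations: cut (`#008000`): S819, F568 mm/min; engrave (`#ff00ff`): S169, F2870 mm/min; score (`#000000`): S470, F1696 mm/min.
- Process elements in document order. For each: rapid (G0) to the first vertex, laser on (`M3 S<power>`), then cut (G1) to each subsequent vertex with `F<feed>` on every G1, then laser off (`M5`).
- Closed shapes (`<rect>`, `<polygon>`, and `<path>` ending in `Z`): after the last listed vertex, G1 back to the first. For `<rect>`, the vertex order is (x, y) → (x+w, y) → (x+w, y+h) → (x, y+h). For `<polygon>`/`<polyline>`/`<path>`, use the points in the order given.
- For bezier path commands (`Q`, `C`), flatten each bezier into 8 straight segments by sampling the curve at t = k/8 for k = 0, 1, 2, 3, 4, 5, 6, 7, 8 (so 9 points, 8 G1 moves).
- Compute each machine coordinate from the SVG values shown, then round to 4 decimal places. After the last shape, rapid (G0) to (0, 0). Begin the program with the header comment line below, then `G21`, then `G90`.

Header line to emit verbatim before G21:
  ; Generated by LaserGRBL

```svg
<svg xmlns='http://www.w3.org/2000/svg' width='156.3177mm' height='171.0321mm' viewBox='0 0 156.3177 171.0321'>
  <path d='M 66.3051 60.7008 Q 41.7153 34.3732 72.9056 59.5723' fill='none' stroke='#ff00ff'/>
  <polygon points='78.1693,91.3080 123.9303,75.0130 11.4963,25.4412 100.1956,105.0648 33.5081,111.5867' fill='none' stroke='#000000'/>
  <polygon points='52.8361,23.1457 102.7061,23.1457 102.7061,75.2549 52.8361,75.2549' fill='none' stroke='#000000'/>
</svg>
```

; Generated by LaserGRBL
G21
G90
G0 X66.3051 Y110.3313
M3 S169
G1 X61.0292 Y116.1081 F2870
G1 X57.4965 Y120.2747 F2870
G1 X55.7068 Y122.8311 F2870
G1 X55.6603 Y123.7772 F2870
G1 X57.3570 Y123.1132 F2870
G1 X60.7967 Y120.8389 F2870
G1 X65.9796 Y116.9545 F2870
G1 X72.9056 Y111.4598 F2870
M5
G0 X78.1693 Y79.7241
M3 S470
G1 X123.9303 Y96.0191 F1696
G1 X11.4963 Y145.5909 F1696
G1 X100.1956 Y65.9673 F1696
G1 X33.5081 Y59.4454 F1696
G1 X78.1693 Y79.7241 F1696
M5
G0 X52.8361 Y147.8864
M3 S470
G1 X102.7061 Y147.8864 F1696
G1 X102.7061 Y95.7772 F1696
G1 X52.8361 Y95.7772 F1696
G1 X52.8361 Y147.8864 F1696
M5
G0 X0.0000 Y0.0000

Since the viewBox matches the mm dimensions, user units are millimetres directly. The only transform is the Y-flip y_m = 171.0321 − y_svg.

Shape 1 is a quadratic bezier drawn with `<path>`. Its stroke #ff00ff means engrave at S169, F2870. After flipping Y the toolpath is (66.3051,110.3313) → (61.0292,116.1081) → (57.4965,120.2747) → (55.7068,122.8311) → (55.6603,123.7772) → (57.3570,123.1132) → (60.7967,120.8389) → (65.9796,116.9545) → (72.9056,111.4598).

Shape 2 is a closed polygon drawn with `<polygon>`. Its stroke #000000 means score at S470, F1696. After flipping Y the toolpath is (78.1693,79.7241) → (123.9303,96.0191) → (11.4963,145.5909) → (100.1956,65.9673) → (33.5081,59.4454) → (78.1693,79.7241), returning to the start.

Shape 3 is a rectangle drawn with `<polygon>`. Its stroke #000000 means score at S470, F1696. After flipping Y the toolpath is (52.8361,147.8864) → (102.7061,147.8864) → (102.7061,95.7772) → (52.8361,95.7772) → (52.8361,147.8864), returning to the start.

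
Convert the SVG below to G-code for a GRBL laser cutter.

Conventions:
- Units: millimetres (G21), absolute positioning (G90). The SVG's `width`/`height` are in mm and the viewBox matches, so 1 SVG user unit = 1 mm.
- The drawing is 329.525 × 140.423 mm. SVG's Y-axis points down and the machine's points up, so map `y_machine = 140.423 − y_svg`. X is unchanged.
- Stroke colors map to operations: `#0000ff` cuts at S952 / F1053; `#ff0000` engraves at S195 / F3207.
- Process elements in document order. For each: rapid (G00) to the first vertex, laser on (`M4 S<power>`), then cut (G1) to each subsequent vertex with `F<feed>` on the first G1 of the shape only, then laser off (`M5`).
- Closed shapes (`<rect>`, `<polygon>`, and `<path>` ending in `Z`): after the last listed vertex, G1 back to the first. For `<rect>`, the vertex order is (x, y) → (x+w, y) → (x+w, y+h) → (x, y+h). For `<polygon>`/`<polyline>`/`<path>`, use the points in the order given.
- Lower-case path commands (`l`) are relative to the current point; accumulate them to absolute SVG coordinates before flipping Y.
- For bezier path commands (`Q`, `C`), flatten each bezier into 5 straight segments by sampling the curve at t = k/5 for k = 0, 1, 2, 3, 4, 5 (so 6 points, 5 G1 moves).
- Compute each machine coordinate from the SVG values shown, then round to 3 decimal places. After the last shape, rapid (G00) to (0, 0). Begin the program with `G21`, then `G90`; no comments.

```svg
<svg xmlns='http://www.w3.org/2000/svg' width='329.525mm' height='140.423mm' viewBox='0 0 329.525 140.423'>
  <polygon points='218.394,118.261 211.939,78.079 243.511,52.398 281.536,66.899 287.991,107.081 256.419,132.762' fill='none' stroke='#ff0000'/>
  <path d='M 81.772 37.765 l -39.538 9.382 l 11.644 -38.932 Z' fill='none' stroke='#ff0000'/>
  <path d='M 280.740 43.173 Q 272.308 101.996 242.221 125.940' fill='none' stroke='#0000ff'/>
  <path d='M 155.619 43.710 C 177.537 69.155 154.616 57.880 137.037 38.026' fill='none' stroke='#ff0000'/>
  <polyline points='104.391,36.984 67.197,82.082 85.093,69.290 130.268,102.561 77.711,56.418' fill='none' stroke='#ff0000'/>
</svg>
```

1 u = 1 mm; y_m = 140.423 − y.

[1] `<polygon>` regular polygon, #ff0000→engrave S195 F3207: (218.394,22.162) → (211.939,62.344) → (243.511,88.025) → (281.536,73.524) → (287.991,33.342) → (256.419,7.661) → (218.394,22.162) (closed)

[2] `<path>` regular polygon, #ff0000→engrave S195 F3207: (81.772,102.658) → (42.234,93.276) → (53.878,132.208) → (81.772,102.658) (closed)

[3] `<path>` quadratic bezier, #0000ff→cut S952 F1053: (280.740,97.250) → (276.501,75.116) → (270.530,55.772) → (262.826,39.219) → (253.390,25.456) → (242.221,14.483)

[4] `<path>` cubic bezier, #ff0000→engrave S195 F3207: (155.619,96.713) → (163.791,85.627) → (163.609,82.004) → (157.484,84.491) → (147.824,91.739) → (137.037,102.397)

[5] `<polyline>` open polyline, #ff0000→engrave S195 F3207: (104.391,103.439) → (67.197,58.341) → (85.093,71.133) → (130.268,37.862) → (77.711,84.005)

G21
G90
G00 X218.394 Y22.162
M4 S195
G1 X211.939 Y62.344 F3207
G1 X243.511 Y88.025
G1 X281.536 Y73.524
G1 X287.991 Y33.342
G1 X256.419 Y7.661
G1 X218.394 Y22.162
M5
G00 X81.772 Y102.658
M4 S195
G1 X42.234 Y93.276 F3207
G1 X53.878 Y132.208
G1 X81.772 Y102.658
M5
G00 X280.740 Y97.250
M4 S952
G1 X276.501 Y75.116 F1053
G1 X270.530 Y55.772
G1 X262.826 Y39.219
G1 X253.390 Y25.456
G1 X242.221 Y14.483
M5
G00 X155.619 Y96.713
M4 S195
G1 X163.791 Y85.627 F3207
G1 X163.609 Y82.004
G1 X157.484 Y84.491
G1 X147.824 Y91.739
G1 X137.037 Y102.397
M5
G00 X104.391 Y103.439
M4 S195
G1 X67.197 Y58.341 F3207
G1 X85.093 Y71.133
G1 X130.268 Y37.862
G1 X77.711 Y84.005
M5
G00 X0.000 Y0.000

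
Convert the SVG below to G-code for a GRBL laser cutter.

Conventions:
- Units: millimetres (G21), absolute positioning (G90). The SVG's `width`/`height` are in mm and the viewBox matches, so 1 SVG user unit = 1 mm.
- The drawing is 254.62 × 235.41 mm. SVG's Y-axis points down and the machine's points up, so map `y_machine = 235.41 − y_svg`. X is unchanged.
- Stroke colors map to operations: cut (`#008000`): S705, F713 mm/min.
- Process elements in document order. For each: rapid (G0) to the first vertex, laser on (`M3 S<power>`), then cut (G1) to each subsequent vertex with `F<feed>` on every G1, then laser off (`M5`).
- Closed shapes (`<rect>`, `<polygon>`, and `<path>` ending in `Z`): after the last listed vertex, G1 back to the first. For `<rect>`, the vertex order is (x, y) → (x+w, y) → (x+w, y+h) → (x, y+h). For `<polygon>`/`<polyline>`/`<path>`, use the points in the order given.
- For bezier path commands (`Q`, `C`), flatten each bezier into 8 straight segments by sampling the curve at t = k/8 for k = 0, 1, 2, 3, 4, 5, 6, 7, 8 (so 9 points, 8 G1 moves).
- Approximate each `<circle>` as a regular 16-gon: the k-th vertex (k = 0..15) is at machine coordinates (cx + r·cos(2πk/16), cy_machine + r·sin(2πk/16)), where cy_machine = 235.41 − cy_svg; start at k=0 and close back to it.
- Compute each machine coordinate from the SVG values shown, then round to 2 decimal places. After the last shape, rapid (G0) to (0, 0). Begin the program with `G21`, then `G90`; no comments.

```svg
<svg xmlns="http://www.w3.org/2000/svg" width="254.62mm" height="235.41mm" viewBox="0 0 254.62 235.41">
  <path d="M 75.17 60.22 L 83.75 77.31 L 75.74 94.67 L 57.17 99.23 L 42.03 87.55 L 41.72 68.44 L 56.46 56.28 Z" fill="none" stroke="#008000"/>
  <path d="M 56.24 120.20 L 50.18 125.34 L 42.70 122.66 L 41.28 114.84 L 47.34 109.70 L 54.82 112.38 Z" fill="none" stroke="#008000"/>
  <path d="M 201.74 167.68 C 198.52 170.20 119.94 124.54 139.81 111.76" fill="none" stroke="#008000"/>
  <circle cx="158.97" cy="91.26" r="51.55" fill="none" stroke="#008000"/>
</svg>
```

Since the viewBox matches the mm dimensions, user units are millimetres directly. The only transform is the Y-flip y_m = 235.41 − y_svg.

Shape 1 is a regular polygon drawn with `<path>`. Its stroke #008000 means cut at S705, F713. After flipping Y the toolpath is (75.17,175.19) → (83.75,158.10) → (75.74,140.74) → (57.17,136.18) → (42.03,147.86) → (41.72,166.97) → (56.46,179.13) → (75.17,175.19), returning to the start.

Shape 2 is a regular polygon drawn with `<path>`. Its stroke #008000 means cut at S705, F713. After flipping Y the toolpath is (56.24,115.21) → (50.18,110.07) → (42.70,112.75) → (41.28,120.57) → (47.34,125.71) → (54.82,123.03) → (56.24,115.21), returning to the start.

Shape 3 is a cubic bezier drawn with `<path>`. Its stroke #008000 means cut at S705, F713. After flipping Y the toolpath is (201.74,67.73) → (197.34,68.89) → (187.91,73.61) → (175.49,80.95) → (162.12,89.95) → (149.82,99.68) → (140.65,109.17) → (136.63,117.47) → (139.81,123.65).

Shape 4 is a circle drawn with `<circle>`. Its stroke #008000 means cut at S705, F713. After flipping Y the toolpath is (210.52,144.15) → (206.60,163.88) → (195.42,180.60) → (178.70,191.78) → (158.97,195.70) → (139.24,191.78) → (122.52,180.60) → (111.34,163.88) → (107.42,144.15) → (111.34,124.42) → (122.52,107.70) → (139.24,96.52) → (158.97,92.60) → (178.70,96.52) → (195.42,107.70) → (206.60,124.42) → (210.52,144.15), returning to the start.

G21
G90
G0 X75.17 Y175.19
M3 S705
G1 X83.75 Y158.10 F713
G1 X75.74 Y140.74 F713
G1 X57.17 Y136.18 F713
G1 X42.03 Y147.86 F713
G1 X41.72 Y166.97 F713
G1 X56.46 Y179.13 F713
G1 X75.17 Y175.19 F713
M5
G0 X56.24 Y115.21
M3 S705
G1 X50.18 Y110.07 F713
G1 X42.70 Y112.75 F713
G1 X41.28 Y120.57 F713
G1 X47.34 Y125.71 F713
G1 X54.82 Y123.03 F713
G1 X56.24 Y115.21 F713
M5
G0 X201.74 Y67.73
M3 S705
G1 X197.34 Y68.89 F713
G1 X187.91 Y73.61 F713
G1 X175.49 Y80.95 F713
G1 X162.12 Y89.95 F713
G1 X149.82 Y99.68 F713
G1 X140.65 Y109.17 F713
G1 X136.63 Y117.47 F713
G1 X139.81 Y123.65 F713
M5
G0 X210.52 Y144.15
M3 S705
G1 X206.60 Y163.88 F713
G1 X195.42 Y180.60 F713
G1 X178.70 Y191.78 F713
G1 X158.97 Y195.70 F713
G1 X139.24 Y191.78 F713
G1 X122.52 Y180.60 F713
G1 X111.34 Y163.88 F713
G1 X107.42 Y144.15 F713
G1 X111.34 Y124.42 F713
G1 X122.52 Y107.70 F713
G1 X139.24 Y96.52 F713
G1 X158.97 Y92.60 F713
G1 X178.70 Y96.52 F713
G1 X195.42 Y107.70 F713
G1 X206.60 Y124.42 F713
G1 X210.52 Y144.15 F713
M5
G0 X0.00 Y0.00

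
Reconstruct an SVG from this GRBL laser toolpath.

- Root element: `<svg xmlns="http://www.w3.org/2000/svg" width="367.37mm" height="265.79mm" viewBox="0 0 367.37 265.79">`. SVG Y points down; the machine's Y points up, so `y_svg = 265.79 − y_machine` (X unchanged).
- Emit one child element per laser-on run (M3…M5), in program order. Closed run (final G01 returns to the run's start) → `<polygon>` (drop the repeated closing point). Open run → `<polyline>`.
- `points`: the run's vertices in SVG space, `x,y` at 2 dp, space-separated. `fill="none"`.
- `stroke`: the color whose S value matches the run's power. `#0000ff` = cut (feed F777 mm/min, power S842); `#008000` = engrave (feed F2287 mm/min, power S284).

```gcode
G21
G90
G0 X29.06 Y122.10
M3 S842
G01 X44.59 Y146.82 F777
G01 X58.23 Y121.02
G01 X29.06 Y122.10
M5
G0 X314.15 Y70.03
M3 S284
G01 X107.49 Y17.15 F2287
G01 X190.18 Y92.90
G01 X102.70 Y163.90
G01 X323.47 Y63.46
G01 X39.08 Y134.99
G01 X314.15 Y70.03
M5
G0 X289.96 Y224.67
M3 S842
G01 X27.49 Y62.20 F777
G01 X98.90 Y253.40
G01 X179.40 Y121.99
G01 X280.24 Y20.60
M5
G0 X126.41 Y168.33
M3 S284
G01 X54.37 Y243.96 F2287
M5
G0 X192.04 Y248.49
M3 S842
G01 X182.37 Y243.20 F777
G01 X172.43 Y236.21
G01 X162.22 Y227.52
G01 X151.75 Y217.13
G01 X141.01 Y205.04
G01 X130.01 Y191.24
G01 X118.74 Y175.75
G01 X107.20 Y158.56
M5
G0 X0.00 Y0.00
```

<svg xmlns="http://www.w3.org/2000/svg" width="367.37mm" height="265.79mm" viewBox="0 0 367.37 265.79">
  <polygon points="29.06,143.69 44.59,118.97 58.23,144.77" fill="none" stroke="#0000ff"/>
  <polygon points="314.15,195.76 107.49,248.64 190.18,172.89 102.70,101.89 323.47,202.33 39.08,130.80" fill="none" stroke="#008000"/>
  <polyline points="289.96,41.12 27.49,203.59 98.90,12.39 179.40,143.80 280.24,245.19" fill="none" stroke="#0000ff"/>
  <polyline points="126.41,97.46 54.37,21.83" fill="none" stroke="#008000"/>
  <polyline points="192.04,17.30 182.37,22.59 172.43,29.58 162.22,38.27 151.75,48.66 141.01,60.75 130.01,74.55 118.74,90.04 107.20,107.23" fill="none" stroke="#0000ff"/>
</svg>

Each laser-on run becomes one SVG element. Flip Y back into SVG space with y_svg = 265.79 − y_machine.

Run 1: power S842 maps to stroke `#0000ff` (cut). The run returns to its start, so emit a `<polygon>` with points (Y-flipped): 29.06,143.69 44.59,118.97 58.23,144.77.

Run 2: power S284 maps to stroke `#008000` (engrave). The run returns to its start, so emit a `<polygon>` with points (Y-flipped): 314.15,195.76 107.49,248.64 190.18,172.89 102.70,101.89 323.47,202.33 39.08,130.80.

Run 3: S842 ⇒ cut layer `#0000ff`. The run is open, so emit a `<polyline>` with points (Y-flipped): 289.96,41.12 27.49,203.59 98.90,12.39 179.40,143.80 280.24,245.19.

Run 4: the run's S284 means `#008000` (engrave). The run is open, so emit a `<polyline>` with points (Y-flipped): 126.41,97.46 54.37,21.83.

Run 5: power S842 maps to stroke `#0000ff` (cut). The run is open, so emit a `<polyline>` with points (Y-flipped): 192.04,17.30 182.37,22.59 172.43,29.58 162.22,38.27 151.75,48.66 141.01,60.75 130.01,74.55 118.74,90.04 107.20,107.23.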